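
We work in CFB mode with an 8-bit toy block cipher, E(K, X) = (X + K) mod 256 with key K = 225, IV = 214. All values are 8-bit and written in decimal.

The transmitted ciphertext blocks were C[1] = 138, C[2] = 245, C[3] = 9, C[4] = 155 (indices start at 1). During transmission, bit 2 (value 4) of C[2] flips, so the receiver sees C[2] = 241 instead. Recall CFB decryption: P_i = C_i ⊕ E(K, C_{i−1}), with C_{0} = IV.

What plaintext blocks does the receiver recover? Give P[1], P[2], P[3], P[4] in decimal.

Only C[2] changed, to 241. In CFB, a change in C_i flips the same bit in P_i and garbles P_{i+1}. Decrypting the received ciphertext:
P[1]: E(K, 214) = 183; 138 ⊕ 183 = 61.
P[2]: E(K, 138) = 107; 241 ⊕ 107 = 154.
P[3]: E(K, 241) = 210; 9 ⊕ 210 = 219.
P[4]: E(K, 9) = 234; 155 ⊕ 234 = 113.
Blocks that differ from the original plaintext: P[2], P[3].

P[1] = 61, P[2] = 154, P[3] = 219, P[4] = 113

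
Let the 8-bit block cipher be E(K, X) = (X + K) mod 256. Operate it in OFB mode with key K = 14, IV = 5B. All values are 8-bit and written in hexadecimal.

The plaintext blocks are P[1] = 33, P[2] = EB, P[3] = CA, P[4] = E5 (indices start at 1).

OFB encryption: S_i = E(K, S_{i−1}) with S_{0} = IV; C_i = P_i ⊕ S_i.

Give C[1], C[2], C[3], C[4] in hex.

C[1]: S = E(K, 5B) = 6F; 33 ⊕ 6F = 5C.
C[2]: S = E(K, 6F) = 83; EB ⊕ 83 = 68.
C[3]: S = E(K, 83) = 97; CA ⊕ 97 = 5D.
C[4]: S = E(K, 97) = AB; E5 ⊕ AB = 4E.

C[1] = 5C, C[2] = 68, C[3] = 5D, C[4] = 4E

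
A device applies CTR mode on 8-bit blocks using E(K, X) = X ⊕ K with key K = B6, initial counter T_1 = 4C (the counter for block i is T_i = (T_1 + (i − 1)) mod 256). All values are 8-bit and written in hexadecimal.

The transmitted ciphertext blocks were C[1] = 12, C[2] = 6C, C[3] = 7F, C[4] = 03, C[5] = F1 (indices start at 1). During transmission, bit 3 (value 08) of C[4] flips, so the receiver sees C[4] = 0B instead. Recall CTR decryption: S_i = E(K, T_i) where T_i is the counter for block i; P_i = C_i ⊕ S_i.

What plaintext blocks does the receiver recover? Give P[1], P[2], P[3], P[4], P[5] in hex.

P[1] = E8, P[2] = 97, P[3] = 87, P[4] = F2, P[5] = 17

Only C[4] changed, to 0B. In CTR, a change in C_i flips the same bit in P_i only; the keystream is unaffected. Decrypting the received ciphertext:
P[1]: T = 4C, S = E(K, T) = FA; 12 ⊕ FA = E8.
P[2]: T = 4D, S = E(K, T) = FB; 6C ⊕ FB = 97.
P[3]: T = 4E, S = E(K, T) = F8; 7F ⊕ F8 = 87.
P[4]: T = 4F, S = E(K, T) = F9; 0B ⊕ F9 = F2.
P[5]: T = 50, S = E(K, T) = E6; F1 ⊕ E6 = 17.
Blocks that differ from the original plaintext: P[4].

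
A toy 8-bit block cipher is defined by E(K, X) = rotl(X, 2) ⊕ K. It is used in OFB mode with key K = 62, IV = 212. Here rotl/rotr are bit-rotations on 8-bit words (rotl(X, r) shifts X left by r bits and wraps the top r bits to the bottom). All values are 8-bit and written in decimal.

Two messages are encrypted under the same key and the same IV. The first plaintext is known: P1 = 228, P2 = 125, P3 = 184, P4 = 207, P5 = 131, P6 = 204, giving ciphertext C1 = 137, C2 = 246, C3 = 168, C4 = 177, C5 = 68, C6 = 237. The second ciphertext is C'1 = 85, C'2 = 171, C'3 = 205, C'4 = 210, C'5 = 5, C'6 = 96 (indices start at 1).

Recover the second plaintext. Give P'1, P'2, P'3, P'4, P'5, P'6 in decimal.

In OFB with a reused IV, both messages share the same keystream S_i, so C_i ⊕ C'_i = P_i ⊕ P'_i and thus P'_i = P_i ⊕ C_i ⊕ C'_i.
P'1: 228 ⊕ 137 ⊕ 85 = 56.
P'2: 125 ⊕ 246 ⊕ 171 = 32.
P'3: 184 ⊕ 168 ⊕ 205 = 221.
P'4: 207 ⊕ 177 ⊕ 210 = 172.
P'5: 131 ⊕ 68 ⊕ 5 = 194.
P'6: 204 ⊕ 237 ⊕ 96 = 65.

P'1 = 56, P'2 = 32, P'3 = 221, P'4 = 172, P'5 = 194, P'6 = 65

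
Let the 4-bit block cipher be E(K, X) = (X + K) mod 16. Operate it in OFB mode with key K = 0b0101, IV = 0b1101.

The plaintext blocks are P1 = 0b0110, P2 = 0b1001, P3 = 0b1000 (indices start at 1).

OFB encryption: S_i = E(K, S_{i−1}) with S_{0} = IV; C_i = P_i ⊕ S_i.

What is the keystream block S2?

0b0111

C1: S = E(K, 0b1101) = 0b0010; 0b0110 ⊕ 0b0010 = 0b0100.
C2: S = E(K, 0b0010) = 0b0111; 0b1001 ⊕ 0b0111 = 0b1110.
So S2 = 0b0111.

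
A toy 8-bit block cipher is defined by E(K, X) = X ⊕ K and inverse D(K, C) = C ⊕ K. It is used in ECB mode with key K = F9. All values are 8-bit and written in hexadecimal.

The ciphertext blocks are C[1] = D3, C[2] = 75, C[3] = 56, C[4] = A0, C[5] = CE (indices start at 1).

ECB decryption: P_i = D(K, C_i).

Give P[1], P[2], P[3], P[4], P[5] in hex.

P[1] = 2A, P[2] = 8C, P[3] = AF, P[4] = 59, P[5] = 37

P[1]: D(K, D3) = 2A.
P[2]: D(K, 75) = 8C.
P[3]: D(K, 56) = AF.
P[4]: D(K, A0) = 59.
P[5]: D(K, CE) = 37.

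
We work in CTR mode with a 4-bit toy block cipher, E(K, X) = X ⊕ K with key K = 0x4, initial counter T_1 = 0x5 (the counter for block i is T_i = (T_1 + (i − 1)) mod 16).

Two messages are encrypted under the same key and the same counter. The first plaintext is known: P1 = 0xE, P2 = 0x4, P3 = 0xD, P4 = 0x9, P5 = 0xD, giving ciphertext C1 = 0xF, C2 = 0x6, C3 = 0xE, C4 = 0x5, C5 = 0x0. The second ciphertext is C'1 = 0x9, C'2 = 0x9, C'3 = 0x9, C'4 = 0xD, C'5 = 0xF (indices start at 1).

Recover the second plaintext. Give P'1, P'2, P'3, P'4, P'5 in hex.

In CTR with a reused counter, both messages share the same keystream S_i, so C_i ⊕ C'_i = P_i ⊕ P'_i and thus P'_i = P_i ⊕ C_i ⊕ C'_i.
P'1: 0xE ⊕ 0xF ⊕ 0x9 = 0x8.
P'2: 0x4 ⊕ 0x6 ⊕ 0x9 = 0xB.
P'3: 0xD ⊕ 0xE ⊕ 0x9 = 0xA.
P'4: 0x9 ⊕ 0x5 ⊕ 0xD = 0x1.
P'5: 0xD ⊕ 0x0 ⊕ 0xF = 0x2.

P'1 = 0x8, P'2 = 0xB, P'3 = 0xA, P'4 = 0x1, P'5 = 0x2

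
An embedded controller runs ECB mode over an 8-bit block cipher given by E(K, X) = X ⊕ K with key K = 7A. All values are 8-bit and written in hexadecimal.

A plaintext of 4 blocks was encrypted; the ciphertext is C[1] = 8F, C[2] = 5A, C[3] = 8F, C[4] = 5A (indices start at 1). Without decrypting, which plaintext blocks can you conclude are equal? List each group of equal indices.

P[1] = P[3]; P[2] = P[4]

ECB encrypts each block independently with the same key, so equal ciphertext blocks imply equal plaintext blocks.
C[1] = C[3] = 8F, so P[1] = P[3].
C[2] = C[4] = 5A, so P[2] = P[4].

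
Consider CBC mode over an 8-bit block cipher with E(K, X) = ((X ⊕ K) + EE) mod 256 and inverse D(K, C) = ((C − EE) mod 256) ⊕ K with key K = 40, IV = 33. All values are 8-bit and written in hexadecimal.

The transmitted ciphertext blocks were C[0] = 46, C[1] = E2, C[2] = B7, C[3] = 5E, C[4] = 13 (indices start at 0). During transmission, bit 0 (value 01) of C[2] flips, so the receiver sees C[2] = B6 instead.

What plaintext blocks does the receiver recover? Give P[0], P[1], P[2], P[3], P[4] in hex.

P[0] = 2B, P[1] = F2, P[2] = 6A, P[3] = 86, P[4] = 3B

CBC decryption: P_i = D(K, C_i) ⊕ C_{i−1}, with C_{−1} = IV.
Only C[2] changed, to B6. In CBC, a change in C_i garbles P_i and flips the same bit in P_{i+1}. Decrypting the received ciphertext:
P[0]: D(K, 46) = 18; 18 ⊕ 33 = 2B.
P[1]: D(K, E2) = B4; B4 ⊕ 46 = F2.
P[2]: D(K, B6) = 88; 88 ⊕ E2 = 6A.
P[3]: D(K, 5E) = 30; 30 ⊕ B6 = 86.
P[4]: D(K, 13) = 65; 65 ⊕ 5E = 3B.
Blocks that differ from the original plaintext: P[2], P[3].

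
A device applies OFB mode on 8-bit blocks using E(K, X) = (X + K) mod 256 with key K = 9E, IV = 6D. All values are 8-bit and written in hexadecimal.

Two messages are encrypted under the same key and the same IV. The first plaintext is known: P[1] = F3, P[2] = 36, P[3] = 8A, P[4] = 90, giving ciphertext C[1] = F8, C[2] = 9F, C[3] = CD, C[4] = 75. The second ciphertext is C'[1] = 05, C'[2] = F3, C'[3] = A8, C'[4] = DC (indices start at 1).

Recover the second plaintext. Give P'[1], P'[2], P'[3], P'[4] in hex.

In OFB with a reused IV, both messages share the same keystream S_i, so C_i ⊕ C'_i = P_i ⊕ P'_i and thus P'_i = P_i ⊕ C_i ⊕ C'_i.
P'[1]: F3 ⊕ F8 ⊕ 05 = 0E.
P'[2]: 36 ⊕ 9F ⊕ F3 = 5A.
P'[3]: 8A ⊕ CD ⊕ A8 = EF.
P'[4]: 90 ⊕ 75 ⊕ DC = 39.

P'[1] = 0E, P'[2] = 5A, P'[3] = EF, P'[4] = 39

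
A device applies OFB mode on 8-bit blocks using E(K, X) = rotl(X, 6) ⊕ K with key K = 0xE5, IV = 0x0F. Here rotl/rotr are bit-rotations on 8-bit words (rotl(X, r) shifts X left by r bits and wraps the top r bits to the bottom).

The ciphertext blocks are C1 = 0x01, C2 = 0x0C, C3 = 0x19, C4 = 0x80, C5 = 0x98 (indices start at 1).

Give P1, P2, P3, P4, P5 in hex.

OFB decryption: S_i = E(K, S_{i−1}) with S_{0} = IV; P_i = C_i ⊕ S_i.
P1: S = E(K, 0x0F) = 0x26; 0x01 ⊕ 0x26 = 0x27.
P2: S = E(K, 0x26) = 0x6C; 0x0C ⊕ 0x6C = 0x60.
P3: S = E(K, 0x6C) = 0xFE; 0x19 ⊕ 0xFE = 0xE7.
P4: S = E(K, 0xFE) = 0x5A; 0x80 ⊕ 0x5A = 0xDA.
P5: S = E(K, 0x5A) = 0x73; 0x98 ⊕ 0x73 = 0xEB.

P1 = 0x27, P2 = 0x60, P3 = 0xE7, P4 = 0xDA, P5 = 0xEB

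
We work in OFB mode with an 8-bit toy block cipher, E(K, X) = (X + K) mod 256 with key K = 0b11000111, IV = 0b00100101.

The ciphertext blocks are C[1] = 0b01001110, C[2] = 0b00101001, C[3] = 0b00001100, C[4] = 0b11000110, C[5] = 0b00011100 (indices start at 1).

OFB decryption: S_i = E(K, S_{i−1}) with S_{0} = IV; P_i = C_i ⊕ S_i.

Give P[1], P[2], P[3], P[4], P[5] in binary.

P[1]: S = E(K, 0b00100101) = 0b11101100; 0b01001110 ⊕ 0b11101100 = 0b10100010.
P[2]: S = E(K, 0b11101100) = 0b10110011; 0b00101001 ⊕ 0b10110011 = 0b10011010.
P[3]: S = E(K, 0b10110011) = 0b01111010; 0b00001100 ⊕ 0b01111010 = 0b01110110.
P[4]: S = E(K, 0b01111010) = 0b01000001; 0b11000110 ⊕ 0b01000001 = 0b10000111.
P[5]: S = E(K, 0b01000001) = 0b00001000; 0b00011100 ⊕ 0b00001000 = 0b00010100.

P[1] = 0b10100010, P[2] = 0b10011010, P[3] = 0b01110110, P[4] = 0b10000111, P[5] = 0b00010100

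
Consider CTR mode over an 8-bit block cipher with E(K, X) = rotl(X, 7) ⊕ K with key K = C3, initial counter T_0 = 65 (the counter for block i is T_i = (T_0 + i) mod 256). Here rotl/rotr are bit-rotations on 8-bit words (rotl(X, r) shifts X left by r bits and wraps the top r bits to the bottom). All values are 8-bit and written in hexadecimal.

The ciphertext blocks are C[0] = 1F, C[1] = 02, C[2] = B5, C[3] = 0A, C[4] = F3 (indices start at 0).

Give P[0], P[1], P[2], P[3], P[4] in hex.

CTR decryption: S_i = E(K, T_i) where T_i is the counter for block i; P_i = C_i ⊕ S_i.
P[0]: T = 65, S = E(K, T) = 71; 1F ⊕ 71 = 6E.
P[1]: T = 66, S = E(K, T) = F0; 02 ⊕ F0 = F2.
P[2]: T = 67, S = E(K, T) = 70; B5 ⊕ 70 = C5.
P[3]: T = 68, S = E(K, T) = F7; 0A ⊕ F7 = FD.
P[4]: T = 69, S = E(K, T) = 77; F3 ⊕ 77 = 84.

P[0] = 6E, P[1] = F2, P[2] = C5, P[3] = FD, P[4] = 84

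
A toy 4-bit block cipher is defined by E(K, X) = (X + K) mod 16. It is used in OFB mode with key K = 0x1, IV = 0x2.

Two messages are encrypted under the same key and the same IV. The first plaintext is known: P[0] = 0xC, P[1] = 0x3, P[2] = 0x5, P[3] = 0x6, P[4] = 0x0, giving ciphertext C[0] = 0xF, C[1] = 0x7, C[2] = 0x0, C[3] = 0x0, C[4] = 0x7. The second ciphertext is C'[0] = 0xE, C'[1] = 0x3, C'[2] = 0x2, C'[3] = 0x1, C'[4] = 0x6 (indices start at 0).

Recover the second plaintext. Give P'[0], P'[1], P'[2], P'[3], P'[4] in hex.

P'[0] = 0xD, P'[1] = 0x7, P'[2] = 0x7, P'[3] = 0x7, P'[4] = 0x1

In OFB with a reused IV, both messages share the same keystream S_i, so C_i ⊕ C'_i = P_i ⊕ P'_i and thus P'_i = P_i ⊕ C_i ⊕ C'_i.
P'[0]: 0xC ⊕ 0xF ⊕ 0xE = 0xD.
P'[1]: 0x3 ⊕ 0x7 ⊕ 0x3 = 0x7.
P'[2]: 0x5 ⊕ 0x0 ⊕ 0x2 = 0x7.
P'[3]: 0x6 ⊕ 0x0 ⊕ 0x1 = 0x7.
P'[4]: 0x0 ⊕ 0x7 ⊕ 0x6 = 0x1.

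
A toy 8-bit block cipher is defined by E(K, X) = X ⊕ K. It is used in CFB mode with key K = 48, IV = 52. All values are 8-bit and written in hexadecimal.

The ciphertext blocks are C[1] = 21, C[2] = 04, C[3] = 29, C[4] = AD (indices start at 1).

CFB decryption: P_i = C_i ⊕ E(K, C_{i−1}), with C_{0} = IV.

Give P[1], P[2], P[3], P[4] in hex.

P[1] = 3B, P[2] = 6D, P[3] = 65, P[4] = CC

P[1]: E(K, 52) = 1A; 21 ⊕ 1A = 3B.
P[2]: E(K, 21) = 69; 04 ⊕ 69 = 6D.
P[3]: E(K, 04) = 4C; 29 ⊕ 4C = 65.
P[4]: E(K, 29) = 61; AD ⊕ 61 = CC.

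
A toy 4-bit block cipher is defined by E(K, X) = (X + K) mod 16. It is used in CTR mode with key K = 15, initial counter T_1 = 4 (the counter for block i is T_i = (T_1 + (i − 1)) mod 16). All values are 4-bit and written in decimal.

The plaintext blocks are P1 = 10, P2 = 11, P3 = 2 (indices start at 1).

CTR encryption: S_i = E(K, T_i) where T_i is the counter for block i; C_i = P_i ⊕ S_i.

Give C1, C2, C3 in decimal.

C1 = 9, C2 = 15, C3 = 7

C1: T = 4, S = E(K, T) = 3; 10 ⊕ 3 = 9.
C2: T = 5, S = E(K, T) = 4; 11 ⊕ 4 = 15.
C3: T = 6, S = E(K, T) = 5; 2 ⊕ 5 = 7.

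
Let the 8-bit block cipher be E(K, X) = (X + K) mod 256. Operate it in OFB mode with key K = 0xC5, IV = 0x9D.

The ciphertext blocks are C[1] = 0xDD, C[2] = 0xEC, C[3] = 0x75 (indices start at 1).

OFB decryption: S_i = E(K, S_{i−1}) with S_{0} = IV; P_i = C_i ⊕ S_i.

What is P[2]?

P[1]: S = E(K, 0x9D) = 0x62; 0xDD ⊕ 0x62 = 0xBF.
P[2]: S = E(K, 0x62) = 0x27; 0xEC ⊕ 0x27 = 0xCB.

P[2] = 0xCB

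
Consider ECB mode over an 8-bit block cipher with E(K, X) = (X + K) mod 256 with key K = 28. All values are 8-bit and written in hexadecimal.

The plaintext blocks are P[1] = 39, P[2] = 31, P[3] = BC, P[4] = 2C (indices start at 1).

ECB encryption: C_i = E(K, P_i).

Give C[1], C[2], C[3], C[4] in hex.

C[1]: E(K, 39) = 61.
C[2]: E(K, 31) = 59.
C[3]: E(K, BC) = E4.
C[4]: E(K, 2C) = 54.

C[1] = 61, C[2] = 59, C[3] = E4, C[4] = 54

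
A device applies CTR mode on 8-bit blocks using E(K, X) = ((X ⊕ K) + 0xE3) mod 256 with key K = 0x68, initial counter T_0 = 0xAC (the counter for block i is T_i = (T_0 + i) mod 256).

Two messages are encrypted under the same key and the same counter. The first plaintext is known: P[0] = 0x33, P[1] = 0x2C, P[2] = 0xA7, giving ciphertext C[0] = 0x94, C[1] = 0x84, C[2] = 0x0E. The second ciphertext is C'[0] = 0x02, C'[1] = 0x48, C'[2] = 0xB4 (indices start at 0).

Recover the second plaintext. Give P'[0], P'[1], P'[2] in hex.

In CTR with a reused counter, both messages share the same keystream S_i, so C_i ⊕ C'_i = P_i ⊕ P'_i and thus P'_i = P_i ⊕ C_i ⊕ C'_i.
P'[0]: 0x33 ⊕ 0x94 ⊕ 0x02 = 0xA5.
P'[1]: 0x2C ⊕ 0x84 ⊕ 0x48 = 0xE0.
P'[2]: 0xA7 ⊕ 0x0E ⊕ 0xB4 = 0x1D.

P'[0] = 0xA5, P'[1] = 0xE0, P'[2] = 0x1D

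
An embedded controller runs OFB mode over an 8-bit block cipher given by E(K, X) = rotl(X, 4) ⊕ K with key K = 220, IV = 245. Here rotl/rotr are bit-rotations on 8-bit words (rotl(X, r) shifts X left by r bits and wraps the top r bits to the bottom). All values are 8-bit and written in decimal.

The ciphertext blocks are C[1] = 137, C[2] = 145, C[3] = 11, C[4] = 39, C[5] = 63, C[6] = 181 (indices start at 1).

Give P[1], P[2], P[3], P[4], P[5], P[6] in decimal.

P[1] = 10, P[2] = 117, P[3] = 153, P[4] = 210, P[5] = 188, P[6] = 81

OFB decryption: S_i = E(K, S_{i−1}) with S_{0} = IV; P_i = C_i ⊕ S_i.
P[1]: S = E(K, 245) = 131; 137 ⊕ 131 = 10.
P[2]: S = E(K, 131) = 228; 145 ⊕ 228 = 117.
P[3]: S = E(K, 228) = 146; 11 ⊕ 146 = 153.
P[4]: S = E(K, 146) = 245; 39 ⊕ 245 = 210.
P[5]: S = E(K, 245) = 131; 63 ⊕ 131 = 188.
P[6]: S = E(K, 131) = 228; 181 ⊕ 228 = 81.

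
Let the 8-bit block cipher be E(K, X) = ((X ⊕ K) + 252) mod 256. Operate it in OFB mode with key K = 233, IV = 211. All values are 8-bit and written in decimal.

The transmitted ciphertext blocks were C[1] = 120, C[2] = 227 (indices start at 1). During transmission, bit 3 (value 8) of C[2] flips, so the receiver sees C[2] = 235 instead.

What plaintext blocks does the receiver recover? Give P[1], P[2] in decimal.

P[1] = 78, P[2] = 48

OFB decryption: S_i = E(K, S_{i−1}) with S_{0} = IV; P_i = C_i ⊕ S_i.
Only C[2] changed, to 235. In OFB, a change in C_i flips the same bit in P_i only; the keystream is unaffected. Decrypting the received ciphertext:
P[1]: S = E(K, 211) = 54; 120 ⊕ 54 = 78.
P[2]: S = E(K, 54) = 219; 235 ⊕ 219 = 48.
Blocks that differ from the original plaintext: P[2].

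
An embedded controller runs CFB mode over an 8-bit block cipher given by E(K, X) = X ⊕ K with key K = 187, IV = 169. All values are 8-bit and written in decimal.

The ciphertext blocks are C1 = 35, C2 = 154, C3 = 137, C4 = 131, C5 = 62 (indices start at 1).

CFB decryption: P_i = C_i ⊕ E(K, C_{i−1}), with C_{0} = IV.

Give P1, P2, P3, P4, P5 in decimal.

P1: E(K, 169) = 18; 35 ⊕ 18 = 49.
P2: E(K, 35) = 152; 154 ⊕ 152 = 2.
P3: E(K, 154) = 33; 137 ⊕ 33 = 168.
P4: E(K, 137) = 50; 131 ⊕ 50 = 177.
P5: E(K, 131) = 56; 62 ⊕ 56 = 6.

P1 = 49, P2 = 2, P3 = 168, P4 = 177, P5 = 6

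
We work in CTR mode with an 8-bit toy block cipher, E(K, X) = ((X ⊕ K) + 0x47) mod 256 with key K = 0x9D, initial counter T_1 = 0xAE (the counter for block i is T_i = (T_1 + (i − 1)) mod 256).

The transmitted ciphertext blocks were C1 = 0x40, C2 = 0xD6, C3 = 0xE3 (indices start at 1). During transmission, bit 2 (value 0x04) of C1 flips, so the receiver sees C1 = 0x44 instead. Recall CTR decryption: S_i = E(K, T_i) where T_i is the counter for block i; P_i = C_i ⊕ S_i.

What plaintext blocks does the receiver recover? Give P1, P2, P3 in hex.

Only C1 changed, to 0x44. In CTR, a change in C_i flips the same bit in P_i only; the keystream is unaffected. Decrypting the received ciphertext:
P1: T = 0xAE, S = E(K, T) = 0x7A; 0x44 ⊕ 0x7A = 0x3E.
P2: T = 0xAF, S = E(K, T) = 0x79; 0xD6 ⊕ 0x79 = 0xAF.
P3: T = 0xB0, S = E(K, T) = 0x74; 0xE3 ⊕ 0x74 = 0x97.
Blocks that differ from the original plaintext: P1.

P1 = 0x3E, P2 = 0xAF, P3 = 0x97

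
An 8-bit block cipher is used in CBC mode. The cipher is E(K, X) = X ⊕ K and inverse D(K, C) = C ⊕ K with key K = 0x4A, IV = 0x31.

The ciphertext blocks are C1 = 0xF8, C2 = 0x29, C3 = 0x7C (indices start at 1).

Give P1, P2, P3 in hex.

P1 = 0x83, P2 = 0x9B, P3 = 0x1F

CBC decryption: P_i = D(K, C_i) ⊕ C_{i−1}, with C_{0} = IV.
P1: D(K, 0xF8) = 0xB2; 0xB2 ⊕ 0x31 = 0x83.
P2: D(K, 0x29) = 0x63; 0x63 ⊕ 0xF8 = 0x9B.
P3: D(K, 0x7C) = 0x36; 0x36 ⊕ 0x29 = 0x1F.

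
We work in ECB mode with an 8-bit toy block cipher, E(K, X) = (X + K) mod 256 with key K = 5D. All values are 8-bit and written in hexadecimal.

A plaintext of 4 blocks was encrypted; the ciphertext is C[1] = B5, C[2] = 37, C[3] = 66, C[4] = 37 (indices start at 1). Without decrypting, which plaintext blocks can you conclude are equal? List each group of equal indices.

ECB encrypts each block independently with the same key, so equal ciphertext blocks imply equal plaintext blocks.
C[2] = C[4] = 37, so P[2] = P[4].

P[2] = P[4]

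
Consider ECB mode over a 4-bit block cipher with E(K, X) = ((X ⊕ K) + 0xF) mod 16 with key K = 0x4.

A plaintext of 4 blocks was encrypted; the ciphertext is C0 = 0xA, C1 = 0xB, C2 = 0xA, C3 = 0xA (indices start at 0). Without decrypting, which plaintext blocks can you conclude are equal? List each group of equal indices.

P0 = P2 = P3

ECB encrypts each block independently with the same key, so equal ciphertext blocks imply equal plaintext blocks.
C0 = C2 = C3 = 0xA, so P0 = P2 = P3.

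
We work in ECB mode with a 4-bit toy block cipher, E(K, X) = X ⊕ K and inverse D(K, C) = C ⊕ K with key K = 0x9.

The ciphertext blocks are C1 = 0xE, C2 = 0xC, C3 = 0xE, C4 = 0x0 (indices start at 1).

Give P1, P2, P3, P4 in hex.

P1 = 0x7, P2 = 0x5, P3 = 0x7, P4 = 0x9

ECB decryption: P_i = D(K, C_i).
P1: D(K, 0xE) = 0x7.
P2: D(K, 0xC) = 0x5.
P3: D(K, 0xE) = 0x7.
P4: D(K, 0x0) = 0x9.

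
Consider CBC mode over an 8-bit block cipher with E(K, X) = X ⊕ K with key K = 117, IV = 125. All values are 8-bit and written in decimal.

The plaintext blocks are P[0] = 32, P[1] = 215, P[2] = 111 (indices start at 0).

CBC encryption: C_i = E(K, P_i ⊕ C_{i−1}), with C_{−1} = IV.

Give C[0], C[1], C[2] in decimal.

C[0] = 40, C[1] = 138, C[2] = 144

C[0]: P[0] ⊕ 125 = 93; E(K, 93) = 40.
C[1]: P[1] ⊕ 40 = 255; E(K, 255) = 138.
C[2]: P[2] ⊕ 138 = 229; E(K, 229) = 144.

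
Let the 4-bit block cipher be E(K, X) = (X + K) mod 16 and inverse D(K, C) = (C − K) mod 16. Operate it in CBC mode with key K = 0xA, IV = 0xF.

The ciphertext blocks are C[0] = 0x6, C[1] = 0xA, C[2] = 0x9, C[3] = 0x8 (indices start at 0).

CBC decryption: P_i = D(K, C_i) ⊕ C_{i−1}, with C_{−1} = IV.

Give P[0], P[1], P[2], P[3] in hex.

P[0] = 0x3, P[1] = 0x6, P[2] = 0x5, P[3] = 0x7

P[0]: D(K, 0x6) = 0xC; 0xC ⊕ 0xF = 0x3.
P[1]: D(K, 0xA) = 0x0; 0x0 ⊕ 0x6 = 0x6.
P[2]: D(K, 0x9) = 0xF; 0xF ⊕ 0xA = 0x5.
P[3]: D(K, 0x8) = 0xE; 0xE ⊕ 0x9 = 0x7.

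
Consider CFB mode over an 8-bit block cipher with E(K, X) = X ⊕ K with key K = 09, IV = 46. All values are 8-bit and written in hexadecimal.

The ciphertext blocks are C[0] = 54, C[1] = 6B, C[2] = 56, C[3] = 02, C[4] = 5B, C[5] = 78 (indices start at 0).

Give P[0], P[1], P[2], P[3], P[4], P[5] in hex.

P[0] = 1B, P[1] = 36, P[2] = 34, P[3] = 5D, P[4] = 50, P[5] = 2A

CFB decryption: P_i = C_i ⊕ E(K, C_{i−1}), with C_{−1} = IV.
P[0]: E(K, 46) = 4F; 54 ⊕ 4F = 1B.
P[1]: E(K, 54) = 5D; 6B ⊕ 5D = 36.
P[2]: E(K, 6B) = 62; 56 ⊕ 62 = 34.
P[3]: E(K, 56) = 5F; 02 ⊕ 5F = 5D.
P[4]: E(K, 02) = 0B; 5B ⊕ 0B = 50.
P[5]: E(K, 5B) = 52; 78 ⊕ 52 = 2A.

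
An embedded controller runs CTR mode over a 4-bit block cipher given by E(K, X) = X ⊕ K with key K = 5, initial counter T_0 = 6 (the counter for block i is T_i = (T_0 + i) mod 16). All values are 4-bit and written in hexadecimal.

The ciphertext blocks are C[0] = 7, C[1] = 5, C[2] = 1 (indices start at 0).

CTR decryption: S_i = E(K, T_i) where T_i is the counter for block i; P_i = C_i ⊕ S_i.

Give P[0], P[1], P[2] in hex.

P[0] = 4, P[1] = 7, P[2] = C

P[0]: T = 6, S = E(K, T) = 3; 7 ⊕ 3 = 4.
P[1]: T = 7, S = E(K, T) = 2; 5 ⊕ 2 = 7.
P[2]: T = 8, S = E(K, T) = D; 1 ⊕ D = C.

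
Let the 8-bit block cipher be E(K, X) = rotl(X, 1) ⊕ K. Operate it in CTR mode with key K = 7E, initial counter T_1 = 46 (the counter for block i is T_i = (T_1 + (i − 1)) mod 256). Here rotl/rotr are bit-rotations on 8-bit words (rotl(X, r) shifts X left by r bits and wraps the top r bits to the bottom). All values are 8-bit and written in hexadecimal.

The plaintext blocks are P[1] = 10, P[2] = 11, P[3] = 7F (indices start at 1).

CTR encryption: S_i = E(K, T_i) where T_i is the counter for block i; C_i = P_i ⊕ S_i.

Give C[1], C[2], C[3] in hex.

C[1]: T = 46, S = E(K, T) = F2; 10 ⊕ F2 = E2.
C[2]: T = 47, S = E(K, T) = F0; 11 ⊕ F0 = E1.
C[3]: T = 48, S = E(K, T) = EE; 7F ⊕ EE = 91.

C[1] = E2, C[2] = E1, C[3] = 91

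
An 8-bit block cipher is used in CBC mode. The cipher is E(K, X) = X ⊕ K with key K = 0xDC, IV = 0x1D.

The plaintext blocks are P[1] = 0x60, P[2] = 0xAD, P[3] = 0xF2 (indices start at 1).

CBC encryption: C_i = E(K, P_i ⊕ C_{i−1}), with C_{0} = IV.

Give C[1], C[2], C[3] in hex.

C[1] = 0xA1, C[2] = 0xD0, C[3] = 0xFE

C[1]: P[1] ⊕ 0x1D = 0x7D; E(K, 0x7D) = 0xA1.
C[2]: P[2] ⊕ 0xA1 = 0x0C; E(K, 0x0C) = 0xD0.
C[3]: P[3] ⊕ 0xD0 = 0x22; E(K, 0x22) = 0xFE.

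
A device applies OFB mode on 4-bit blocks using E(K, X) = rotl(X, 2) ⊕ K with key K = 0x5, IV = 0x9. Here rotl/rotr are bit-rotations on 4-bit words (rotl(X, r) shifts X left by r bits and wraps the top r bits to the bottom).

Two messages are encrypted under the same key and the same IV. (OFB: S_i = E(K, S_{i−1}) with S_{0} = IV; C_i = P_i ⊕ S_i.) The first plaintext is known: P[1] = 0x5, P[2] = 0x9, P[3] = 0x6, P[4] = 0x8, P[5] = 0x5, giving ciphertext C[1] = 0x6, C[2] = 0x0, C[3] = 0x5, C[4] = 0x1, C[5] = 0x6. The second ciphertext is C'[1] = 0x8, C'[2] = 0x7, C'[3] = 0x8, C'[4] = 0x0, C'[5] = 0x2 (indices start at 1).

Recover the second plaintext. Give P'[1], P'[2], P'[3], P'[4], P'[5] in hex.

In OFB with a reused IV, both messages share the same keystream S_i, so C_i ⊕ C'_i = P_i ⊕ P'_i and thus P'_i = P_i ⊕ C_i ⊕ C'_i.
P'[1]: 0x5 ⊕ 0x6 ⊕ 0x8 = 0xB.
P'[2]: 0x9 ⊕ 0x0 ⊕ 0x7 = 0xE.
P'[3]: 0x6 ⊕ 0x5 ⊕ 0x8 = 0xB.
P'[4]: 0x8 ⊕ 0x1 ⊕ 0x0 = 0x9.
P'[5]: 0x5 ⊕ 0x6 ⊕ 0x2 = 0x1.

P'[1] = 0xB, P'[2] = 0xE, P'[3] = 0xB, P'[4] = 0x9, P'[5] = 0x1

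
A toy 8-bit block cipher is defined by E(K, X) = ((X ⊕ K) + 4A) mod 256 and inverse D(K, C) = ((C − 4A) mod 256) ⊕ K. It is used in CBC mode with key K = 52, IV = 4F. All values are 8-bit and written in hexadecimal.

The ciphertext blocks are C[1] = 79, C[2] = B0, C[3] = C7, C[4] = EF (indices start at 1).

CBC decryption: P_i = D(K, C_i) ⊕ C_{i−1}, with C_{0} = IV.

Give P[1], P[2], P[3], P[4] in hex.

P[1]: D(K, 79) = 7D; 7D ⊕ 4F = 32.
P[2]: D(K, B0) = 34; 34 ⊕ 79 = 4D.
P[3]: D(K, C7) = 2F; 2F ⊕ B0 = 9F.
P[4]: D(K, EF) = F7; F7 ⊕ C7 = 30.

P[1] = 32, P[2] = 4D, P[3] = 9F, P[4] = 30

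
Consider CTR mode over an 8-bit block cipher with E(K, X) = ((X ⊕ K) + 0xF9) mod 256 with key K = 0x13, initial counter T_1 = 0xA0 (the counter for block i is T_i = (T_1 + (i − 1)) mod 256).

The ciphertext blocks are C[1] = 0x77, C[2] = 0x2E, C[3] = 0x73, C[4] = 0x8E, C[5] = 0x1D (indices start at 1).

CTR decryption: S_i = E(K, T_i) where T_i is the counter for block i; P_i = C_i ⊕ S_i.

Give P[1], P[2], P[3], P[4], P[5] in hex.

P[1] = 0xDB, P[2] = 0x85, P[3] = 0xD9, P[4] = 0x27, P[5] = 0xAD

P[1]: T = 0xA0, S = E(K, T) = 0xAC; 0x77 ⊕ 0xAC = 0xDB.
P[2]: T = 0xA1, S = E(K, T) = 0xAB; 0x2E ⊕ 0xAB = 0x85.
P[3]: T = 0xA2, S = E(K, T) = 0xAA; 0x73 ⊕ 0xAA = 0xD9.
P[4]: T = 0xA3, S = E(K, T) = 0xA9; 0x8E ⊕ 0xA9 = 0x27.
P[5]: T = 0xA4, S = E(K, T) = 0xB0; 0x1D ⊕ 0xB0 = 0xAD.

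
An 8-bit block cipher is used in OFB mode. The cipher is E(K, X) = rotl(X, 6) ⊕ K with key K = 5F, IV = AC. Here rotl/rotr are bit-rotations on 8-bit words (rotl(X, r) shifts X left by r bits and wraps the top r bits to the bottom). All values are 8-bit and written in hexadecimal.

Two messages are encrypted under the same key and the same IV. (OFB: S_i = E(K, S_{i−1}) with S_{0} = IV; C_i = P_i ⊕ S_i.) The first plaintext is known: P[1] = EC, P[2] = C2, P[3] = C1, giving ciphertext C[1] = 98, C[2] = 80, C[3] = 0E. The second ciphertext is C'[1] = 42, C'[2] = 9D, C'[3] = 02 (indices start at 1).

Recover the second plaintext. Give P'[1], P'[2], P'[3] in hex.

In OFB with a reused IV, both messages share the same keystream S_i, so C_i ⊕ C'_i = P_i ⊕ P'_i and thus P'_i = P_i ⊕ C_i ⊕ C'_i.
P'[1]: EC ⊕ 98 ⊕ 42 = 36.
P'[2]: C2 ⊕ 80 ⊕ 9D = DF.
P'[3]: C1 ⊕ 0E ⊕ 02 = CD.

P'[1] = 36, P'[2] = DF, P'[3] = CD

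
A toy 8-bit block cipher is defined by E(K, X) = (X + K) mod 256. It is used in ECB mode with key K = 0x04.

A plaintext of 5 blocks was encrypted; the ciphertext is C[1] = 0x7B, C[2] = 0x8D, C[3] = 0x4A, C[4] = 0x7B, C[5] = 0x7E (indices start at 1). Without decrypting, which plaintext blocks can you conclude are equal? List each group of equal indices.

ECB encrypts each block independently with the same key, so equal ciphertext blocks imply equal plaintext blocks.
C[1] = C[4] = 0x7B, so P[1] = P[4].

P[1] = P[4]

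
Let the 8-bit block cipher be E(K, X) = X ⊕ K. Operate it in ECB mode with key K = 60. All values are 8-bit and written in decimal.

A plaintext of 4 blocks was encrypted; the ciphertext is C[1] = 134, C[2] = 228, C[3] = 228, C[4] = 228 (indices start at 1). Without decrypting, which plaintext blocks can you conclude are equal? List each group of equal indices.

ECB encrypts each block independently with the same key, so equal ciphertext blocks imply equal plaintext blocks.
C[2] = C[3] = C[4] = 228, so P[2] = P[3] = P[4].

P[2] = P[3] = P[4]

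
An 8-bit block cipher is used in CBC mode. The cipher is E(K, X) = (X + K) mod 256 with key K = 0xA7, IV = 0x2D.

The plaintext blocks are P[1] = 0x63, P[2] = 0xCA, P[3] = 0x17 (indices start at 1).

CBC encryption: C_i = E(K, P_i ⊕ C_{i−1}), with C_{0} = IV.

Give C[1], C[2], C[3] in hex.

C[1] = 0xF5, C[2] = 0xE6, C[3] = 0x98

C[1]: P[1] ⊕ 0x2D = 0x4E; E(K, 0x4E) = 0xF5.
C[2]: P[2] ⊕ 0xF5 = 0x3F; E(K, 0x3F) = 0xE6.
C[3]: P[3] ⊕ 0xE6 = 0xF1; E(K, 0xF1) = 0x98.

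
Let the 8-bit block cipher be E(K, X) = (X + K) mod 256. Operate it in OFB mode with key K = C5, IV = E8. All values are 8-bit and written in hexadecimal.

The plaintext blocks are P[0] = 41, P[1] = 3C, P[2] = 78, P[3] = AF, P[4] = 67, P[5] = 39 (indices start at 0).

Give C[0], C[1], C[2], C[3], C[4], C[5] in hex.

OFB encryption: S_i = E(K, S_{i−1}) with S_{−1} = IV; C_i = P_i ⊕ S_i.
C[0]: S = E(K, E8) = AD; 41 ⊕ AD = EC.
C[1]: S = E(K, AD) = 72; 3C ⊕ 72 = 4E.
C[2]: S = E(K, 72) = 37; 78 ⊕ 37 = 4F.
C[3]: S = E(K, 37) = FC; AF ⊕ FC = 53.
C[4]: S = E(K, FC) = C1; 67 ⊕ C1 = A6.
C[5]: S = E(K, C1) = 86; 39 ⊕ 86 = BF.

C[0] = EC, C[1] = 4E, C[2] = 4F, C[3] = 53, C[4] = A6, C[5] = BF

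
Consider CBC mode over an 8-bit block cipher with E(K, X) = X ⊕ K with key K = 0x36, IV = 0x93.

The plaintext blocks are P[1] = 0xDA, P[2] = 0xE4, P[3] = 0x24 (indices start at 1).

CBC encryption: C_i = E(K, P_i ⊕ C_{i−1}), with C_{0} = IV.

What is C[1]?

C[1]: P[1] ⊕ 0x93 = 0x49; E(K, 0x49) = 0x7F.

C[1] = 0x7F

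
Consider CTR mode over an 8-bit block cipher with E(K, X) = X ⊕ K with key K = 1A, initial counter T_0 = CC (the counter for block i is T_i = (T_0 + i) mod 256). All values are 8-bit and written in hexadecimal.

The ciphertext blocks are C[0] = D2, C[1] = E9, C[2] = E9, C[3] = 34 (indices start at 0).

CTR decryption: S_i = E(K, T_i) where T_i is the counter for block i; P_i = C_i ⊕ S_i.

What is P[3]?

P[3]: T = CF, S = E(K, T) = D5; 34 ⊕ D5 = E1.

P[3] = E1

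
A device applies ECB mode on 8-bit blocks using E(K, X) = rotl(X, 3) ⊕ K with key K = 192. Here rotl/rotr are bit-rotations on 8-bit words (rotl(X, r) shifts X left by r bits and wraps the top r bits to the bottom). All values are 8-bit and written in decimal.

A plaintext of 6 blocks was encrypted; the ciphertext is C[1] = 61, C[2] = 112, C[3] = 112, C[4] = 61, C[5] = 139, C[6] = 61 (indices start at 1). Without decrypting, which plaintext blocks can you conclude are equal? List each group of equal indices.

ECB encrypts each block independently with the same key, so equal ciphertext blocks imply equal plaintext blocks.
C[1] = C[4] = C[6] = 61, so P[1] = P[4] = P[6].
C[2] = C[3] = 112, so P[2] = P[3].

P[1] = P[4] = P[6]; P[2] = P[3]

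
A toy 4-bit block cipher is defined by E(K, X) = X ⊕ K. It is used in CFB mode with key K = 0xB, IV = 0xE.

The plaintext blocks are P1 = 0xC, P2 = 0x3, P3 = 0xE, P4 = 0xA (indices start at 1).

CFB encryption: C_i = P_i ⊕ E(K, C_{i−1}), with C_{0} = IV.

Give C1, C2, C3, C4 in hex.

C1: E(K, 0xE) = 0x5; 0xC ⊕ 0x5 = 0x9.
C2: E(K, 0x9) = 0x2; 0x3 ⊕ 0x2 = 0x1.
C3: E(K, 0x1) = 0xA; 0xE ⊕ 0xA = 0x4.
C4: E(K, 0x4) = 0xF; 0xA ⊕ 0xF = 0x5.

C1 = 0x9, C2 = 0x1, C3 = 0x4, C4 = 0x5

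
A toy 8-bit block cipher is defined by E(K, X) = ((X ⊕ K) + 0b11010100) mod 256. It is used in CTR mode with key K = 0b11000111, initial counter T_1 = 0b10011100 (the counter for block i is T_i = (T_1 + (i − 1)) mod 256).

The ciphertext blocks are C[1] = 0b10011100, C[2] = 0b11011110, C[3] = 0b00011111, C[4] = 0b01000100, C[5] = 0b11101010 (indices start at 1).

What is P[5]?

CTR decryption: S_i = E(K, T_i) where T_i is the counter for block i; P_i = C_i ⊕ S_i.
P[5]: T = 0b10100000, S = E(K, T) = 0b00111011; 0b11101010 ⊕ 0b00111011 = 0b11010001.

P[5] = 0b11010001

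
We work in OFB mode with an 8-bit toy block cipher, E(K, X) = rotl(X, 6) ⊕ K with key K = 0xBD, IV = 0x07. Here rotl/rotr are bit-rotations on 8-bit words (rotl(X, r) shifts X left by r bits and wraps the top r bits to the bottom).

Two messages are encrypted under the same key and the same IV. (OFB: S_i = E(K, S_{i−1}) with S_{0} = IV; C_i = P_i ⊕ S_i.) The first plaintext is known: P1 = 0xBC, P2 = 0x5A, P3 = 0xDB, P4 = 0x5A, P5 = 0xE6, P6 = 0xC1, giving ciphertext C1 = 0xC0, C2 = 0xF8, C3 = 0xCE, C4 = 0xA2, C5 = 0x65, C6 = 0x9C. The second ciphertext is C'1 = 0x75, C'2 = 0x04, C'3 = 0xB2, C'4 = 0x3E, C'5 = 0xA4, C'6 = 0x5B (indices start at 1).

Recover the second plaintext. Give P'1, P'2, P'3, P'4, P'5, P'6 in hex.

P'1 = 0x09, P'2 = 0xA6, P'3 = 0xA7, P'4 = 0xC6, P'5 = 0x27, P'6 = 0x06

In OFB with a reused IV, both messages share the same keystream S_i, so C_i ⊕ C'_i = P_i ⊕ P'_i and thus P'_i = P_i ⊕ C_i ⊕ C'_i.
P'1: 0xBC ⊕ 0xC0 ⊕ 0x75 = 0x09.
P'2: 0x5A ⊕ 0xF8 ⊕ 0x04 = 0xA6.
P'3: 0xDB ⊕ 0xCE ⊕ 0xB2 = 0xA7.
P'4: 0x5A ⊕ 0xA2 ⊕ 0x3E = 0xC6.
P'5: 0xE6 ⊕ 0x65 ⊕ 0xA4 = 0x27.
P'6: 0xC1 ⊕ 0x9C ⊕ 0x5B = 0x06.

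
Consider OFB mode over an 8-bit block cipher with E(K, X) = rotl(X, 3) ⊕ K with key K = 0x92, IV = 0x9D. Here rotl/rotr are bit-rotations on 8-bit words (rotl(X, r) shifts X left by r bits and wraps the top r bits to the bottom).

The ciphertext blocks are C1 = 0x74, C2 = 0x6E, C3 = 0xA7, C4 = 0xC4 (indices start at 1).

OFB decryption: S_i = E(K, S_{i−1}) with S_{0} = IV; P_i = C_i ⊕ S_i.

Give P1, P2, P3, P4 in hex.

P1 = 0x0A, P2 = 0x0F, P3 = 0x3E, P4 = 0x9A

P1: S = E(K, 0x9D) = 0x7E; 0x74 ⊕ 0x7E = 0x0A.
P2: S = E(K, 0x7E) = 0x61; 0x6E ⊕ 0x61 = 0x0F.
P3: S = E(K, 0x61) = 0x99; 0xA7 ⊕ 0x99 = 0x3E.
P4: S = E(K, 0x99) = 0x5E; 0xC4 ⊕ 0x5E = 0x9A.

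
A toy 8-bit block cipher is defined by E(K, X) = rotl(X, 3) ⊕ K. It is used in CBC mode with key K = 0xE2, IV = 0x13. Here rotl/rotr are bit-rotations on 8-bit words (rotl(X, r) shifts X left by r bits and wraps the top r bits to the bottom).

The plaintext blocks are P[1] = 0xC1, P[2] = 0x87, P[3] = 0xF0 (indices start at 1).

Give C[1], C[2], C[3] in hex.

C[1] = 0x74, C[2] = 0x7D, C[3] = 0x8E

CBC encryption: C_i = E(K, P_i ⊕ C_{i−1}), with C_{0} = IV.
C[1]: P[1] ⊕ 0x13 = 0xD2; E(K, 0xD2) = 0x74.
C[2]: P[2] ⊕ 0x74 = 0xF3; E(K, 0xF3) = 0x7D.
C[3]: P[3] ⊕ 0x7D = 0x8D; E(K, 0x8D) = 0x8E.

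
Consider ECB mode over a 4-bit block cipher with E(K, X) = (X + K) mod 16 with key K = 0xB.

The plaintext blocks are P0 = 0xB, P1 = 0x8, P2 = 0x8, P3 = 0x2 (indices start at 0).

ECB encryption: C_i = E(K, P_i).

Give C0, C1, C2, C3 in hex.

C0 = 0x6, C1 = 0x3, C2 = 0x3, C3 = 0xD

C0: E(K, 0xB) = 0x6.
C1: E(K, 0x8) = 0x3.
C2: E(K, 0x8) = 0x3.
C3: E(K, 0x2) = 0xD.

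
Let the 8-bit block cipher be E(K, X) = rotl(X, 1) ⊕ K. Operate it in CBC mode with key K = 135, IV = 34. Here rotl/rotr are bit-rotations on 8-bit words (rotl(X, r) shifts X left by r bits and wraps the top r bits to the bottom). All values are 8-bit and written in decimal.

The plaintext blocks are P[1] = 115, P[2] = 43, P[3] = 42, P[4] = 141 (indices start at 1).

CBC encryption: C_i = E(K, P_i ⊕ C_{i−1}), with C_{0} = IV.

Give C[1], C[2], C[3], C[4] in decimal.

C[1] = 37, C[2] = 155, C[3] = 228, C[4] = 85

C[1]: P[1] ⊕ 34 = 81; E(K, 81) = 37.
C[2]: P[2] ⊕ 37 = 14; E(K, 14) = 155.
C[3]: P[3] ⊕ 155 = 177; E(K, 177) = 228.
C[4]: P[4] ⊕ 228 = 105; E(K, 105) = 85.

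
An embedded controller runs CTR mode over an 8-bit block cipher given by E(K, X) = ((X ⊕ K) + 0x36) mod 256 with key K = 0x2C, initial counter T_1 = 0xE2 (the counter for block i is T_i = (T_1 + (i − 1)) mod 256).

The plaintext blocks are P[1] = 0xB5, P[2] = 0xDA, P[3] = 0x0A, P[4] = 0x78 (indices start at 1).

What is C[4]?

CTR encryption: S_i = E(K, T_i) where T_i is the counter for block i; C_i = P_i ⊕ S_i.
C[1]: T = 0xE2, S = E(K, T) = 0x04; 0xB5 ⊕ 0x04 = 0xB1.
C[2]: T = 0xE3, S = E(K, T) = 0x05; 0xDA ⊕ 0x05 = 0xDF.
C[3]: T = 0xE4, S = E(K, T) = 0xFE; 0x0A ⊕ 0xFE = 0xF4.
C[4]: T = 0xE5, S = E(K, T) = 0xFF; 0x78 ⊕ 0xFF = 0x87.

C[4] = 0x87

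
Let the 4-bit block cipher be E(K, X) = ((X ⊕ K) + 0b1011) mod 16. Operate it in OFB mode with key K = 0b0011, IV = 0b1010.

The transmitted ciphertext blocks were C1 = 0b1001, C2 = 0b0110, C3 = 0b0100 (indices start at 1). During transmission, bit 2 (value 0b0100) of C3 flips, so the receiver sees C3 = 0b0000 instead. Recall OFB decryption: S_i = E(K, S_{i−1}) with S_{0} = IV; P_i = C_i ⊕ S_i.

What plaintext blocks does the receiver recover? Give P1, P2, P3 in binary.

P1 = 0b1101, P2 = 0b0100, P3 = 0b1100

Only C3 changed, to 0b0000. In OFB, a change in C_i flips the same bit in P_i only; the keystream is unaffected. Decrypting the received ciphertext:
P1: S = E(K, 0b1010) = 0b0100; 0b1001 ⊕ 0b0100 = 0b1101.
P2: S = E(K, 0b0100) = 0b0010; 0b0110 ⊕ 0b0010 = 0b0100.
P3: S = E(K, 0b0010) = 0b1100; 0b0000 ⊕ 0b1100 = 0b1100.
Blocks that differ from the original plaintext: P3.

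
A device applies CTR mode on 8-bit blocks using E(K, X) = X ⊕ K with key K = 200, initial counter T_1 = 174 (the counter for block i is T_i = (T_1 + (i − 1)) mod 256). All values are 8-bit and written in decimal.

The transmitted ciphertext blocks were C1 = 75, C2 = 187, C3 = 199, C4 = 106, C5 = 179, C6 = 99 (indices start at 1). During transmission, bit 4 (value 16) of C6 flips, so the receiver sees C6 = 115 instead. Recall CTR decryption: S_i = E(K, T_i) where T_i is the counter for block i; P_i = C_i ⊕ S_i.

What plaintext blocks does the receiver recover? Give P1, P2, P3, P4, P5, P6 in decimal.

P1 = 45, P2 = 220, P3 = 191, P4 = 19, P5 = 201, P6 = 8

Only C6 changed, to 115. In CTR, a change in C_i flips the same bit in P_i only; the keystream is unaffected. Decrypting the received ciphertext:
P1: T = 174, S = E(K, T) = 102; 75 ⊕ 102 = 45.
P2: T = 175, S = E(K, T) = 103; 187 ⊕ 103 = 220.
P3: T = 176, S = E(K, T) = 120; 199 ⊕ 120 = 191.
P4: T = 177, S = E(K, T) = 121; 106 ⊕ 121 = 19.
P5: T = 178, S = E(K, T) = 122; 179 ⊕ 122 = 201.
P6: T = 179, S = E(K, T) = 123; 115 ⊕ 123 = 8.
Blocks that differ from the original plaintext: P6.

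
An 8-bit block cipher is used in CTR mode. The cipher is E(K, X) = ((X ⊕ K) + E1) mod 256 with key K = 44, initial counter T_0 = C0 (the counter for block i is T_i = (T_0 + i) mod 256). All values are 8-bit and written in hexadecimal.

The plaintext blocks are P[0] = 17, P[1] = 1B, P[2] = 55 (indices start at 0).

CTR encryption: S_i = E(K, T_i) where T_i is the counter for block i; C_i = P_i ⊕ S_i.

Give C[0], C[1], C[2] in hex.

C[0]: T = C0, S = E(K, T) = 65; 17 ⊕ 65 = 72.
C[1]: T = C1, S = E(K, T) = 66; 1B ⊕ 66 = 7D.
C[2]: T = C2, S = E(K, T) = 67; 55 ⊕ 67 = 32.

C[0] = 72, C[1] = 7D, C[2] = 32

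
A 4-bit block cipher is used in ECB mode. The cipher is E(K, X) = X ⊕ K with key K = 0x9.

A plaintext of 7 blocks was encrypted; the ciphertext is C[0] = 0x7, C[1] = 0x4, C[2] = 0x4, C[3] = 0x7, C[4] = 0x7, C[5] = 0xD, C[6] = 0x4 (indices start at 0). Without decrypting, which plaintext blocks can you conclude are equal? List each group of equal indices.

P[0] = P[3] = P[4]; P[1] = P[2] = P[6]

ECB encrypts each block independently with the same key, so equal ciphertext blocks imply equal plaintext blocks.
C[0] = C[3] = C[4] = 0x7, so P[0] = P[3] = P[4].
C[1] = C[2] = C[6] = 0x4, so P[1] = P[2] = P[6].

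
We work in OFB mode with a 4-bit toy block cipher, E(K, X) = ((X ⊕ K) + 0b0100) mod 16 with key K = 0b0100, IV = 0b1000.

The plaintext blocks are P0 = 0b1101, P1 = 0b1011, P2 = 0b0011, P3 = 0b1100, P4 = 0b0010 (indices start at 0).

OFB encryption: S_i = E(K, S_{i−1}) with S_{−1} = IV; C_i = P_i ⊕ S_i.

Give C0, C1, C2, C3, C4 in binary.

C0: S = E(K, 0b1000) = 0b0000; 0b1101 ⊕ 0b0000 = 0b1101.
C1: S = E(K, 0b0000) = 0b1000; 0b1011 ⊕ 0b1000 = 0b0011.
C2: S = E(K, 0b1000) = 0b0000; 0b0011 ⊕ 0b0000 = 0b0011.
C3: S = E(K, 0b0000) = 0b1000; 0b1100 ⊕ 0b1000 = 0b0100.
C4: S = E(K, 0b1000) = 0b0000; 0b0010 ⊕ 0b0000 = 0b0010.

C0 = 0b1101, C1 = 0b0011, C2 = 0b0011, C3 = 0b0100, C4 = 0b0010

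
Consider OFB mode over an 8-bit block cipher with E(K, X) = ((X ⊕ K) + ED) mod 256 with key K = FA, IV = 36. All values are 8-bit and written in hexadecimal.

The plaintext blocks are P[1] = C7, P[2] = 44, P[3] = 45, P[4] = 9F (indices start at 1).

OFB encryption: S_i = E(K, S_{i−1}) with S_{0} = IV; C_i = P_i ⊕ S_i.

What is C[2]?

C[2] = 74

C[1]: S = E(K, 36) = B9; C7 ⊕ B9 = 7E.
C[2]: S = E(K, B9) = 30; 44 ⊕ 30 = 74.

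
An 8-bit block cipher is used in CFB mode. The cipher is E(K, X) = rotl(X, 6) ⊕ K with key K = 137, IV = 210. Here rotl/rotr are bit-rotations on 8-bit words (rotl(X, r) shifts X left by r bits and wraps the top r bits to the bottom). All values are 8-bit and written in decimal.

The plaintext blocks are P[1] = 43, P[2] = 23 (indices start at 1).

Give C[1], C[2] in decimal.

CFB encryption: C_i = P_i ⊕ E(K, C_{i−1}), with C_{0} = IV.
C[1]: E(K, 210) = 61; 43 ⊕ 61 = 22.
C[2]: E(K, 22) = 12; 23 ⊕ 12 = 27.

C[1] = 22, C[2] = 27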